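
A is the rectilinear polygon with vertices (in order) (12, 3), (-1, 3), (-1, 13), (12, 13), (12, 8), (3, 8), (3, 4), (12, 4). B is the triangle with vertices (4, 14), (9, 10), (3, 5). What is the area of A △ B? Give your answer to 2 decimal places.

|A| = 94, |B| = 24.5, |A∩B| = 18.9194.
|A △ B| = |A| + |B| − 2·|A∩B| = 94 + 24.5 − 37.8389 = 80.66.

80.66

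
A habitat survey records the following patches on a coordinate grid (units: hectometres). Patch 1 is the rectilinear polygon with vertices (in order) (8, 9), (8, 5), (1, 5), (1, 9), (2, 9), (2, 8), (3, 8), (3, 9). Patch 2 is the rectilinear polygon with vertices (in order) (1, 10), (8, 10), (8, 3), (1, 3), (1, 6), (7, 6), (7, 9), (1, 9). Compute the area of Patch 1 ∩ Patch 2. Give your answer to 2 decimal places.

10.00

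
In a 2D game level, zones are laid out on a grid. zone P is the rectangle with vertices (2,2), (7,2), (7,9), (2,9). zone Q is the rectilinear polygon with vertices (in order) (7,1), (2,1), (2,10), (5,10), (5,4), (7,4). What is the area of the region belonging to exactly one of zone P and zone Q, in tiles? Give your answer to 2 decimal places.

|zone P| = 35, |zone Q| = 33, |zone P∩zone Q| = 25.
|zone P △ zone Q| = |zone P| + |zone Q| − 2·|zone P∩zone Q| = 35 + 33 − 50 = 18.00.

18.00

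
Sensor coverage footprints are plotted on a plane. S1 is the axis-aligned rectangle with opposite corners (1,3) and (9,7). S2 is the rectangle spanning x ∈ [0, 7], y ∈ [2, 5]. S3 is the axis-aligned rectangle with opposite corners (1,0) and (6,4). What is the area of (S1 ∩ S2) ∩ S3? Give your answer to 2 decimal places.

The region (S1 ∩ S2) ∩ S3 is the polygon with vertices (1,4), (6,4), (6,3), (1,3).
By the shoelace formula its area is 5.00.

5.00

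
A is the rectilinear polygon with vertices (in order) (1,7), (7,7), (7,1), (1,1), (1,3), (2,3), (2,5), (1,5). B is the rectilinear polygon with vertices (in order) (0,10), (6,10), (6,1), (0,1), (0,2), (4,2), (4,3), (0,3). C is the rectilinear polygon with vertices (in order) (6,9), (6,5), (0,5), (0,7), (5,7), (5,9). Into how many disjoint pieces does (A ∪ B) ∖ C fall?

2

(A ∪ B) ∖ C splits into 2 disjoint pieces (area 29, area 16).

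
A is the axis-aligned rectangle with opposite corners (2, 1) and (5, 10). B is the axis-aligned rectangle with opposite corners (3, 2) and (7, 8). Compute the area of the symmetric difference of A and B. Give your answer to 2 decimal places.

|A∩B|: x∈[3,5], y∈[2,8] → 2·6 = 12.
|A △ B| = |A| + |B| − 2·|A∩B| = 27 + 24 − 24 = 27.00.

27.00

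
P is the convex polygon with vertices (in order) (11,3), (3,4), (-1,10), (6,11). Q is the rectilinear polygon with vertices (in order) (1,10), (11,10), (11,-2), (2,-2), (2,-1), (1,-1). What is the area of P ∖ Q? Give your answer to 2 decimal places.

|P| = 52.5, |P∩Q| = 45.6875.
|P ∖ Q| = |P| − |P∩Q| = 52.5 − 45.6875 = 6.81.

6.81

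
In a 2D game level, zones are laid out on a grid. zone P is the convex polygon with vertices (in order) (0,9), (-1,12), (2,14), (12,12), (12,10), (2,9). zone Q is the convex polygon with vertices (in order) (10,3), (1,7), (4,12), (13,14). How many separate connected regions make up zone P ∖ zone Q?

zone P ∖ zone Q splits into 2 disjoint pieces (area 20.4295, area 0.0156).

2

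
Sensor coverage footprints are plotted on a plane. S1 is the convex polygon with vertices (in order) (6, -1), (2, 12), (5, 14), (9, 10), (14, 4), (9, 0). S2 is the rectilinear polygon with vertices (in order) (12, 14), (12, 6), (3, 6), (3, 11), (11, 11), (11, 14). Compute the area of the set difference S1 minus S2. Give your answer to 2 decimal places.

56.56

|S1| = 91.5, |S1∩S2| = 34.9365.
|S1 ∖ S2| = |S1| − |S1∩S2| = 91.5 − 34.9365 = 56.56.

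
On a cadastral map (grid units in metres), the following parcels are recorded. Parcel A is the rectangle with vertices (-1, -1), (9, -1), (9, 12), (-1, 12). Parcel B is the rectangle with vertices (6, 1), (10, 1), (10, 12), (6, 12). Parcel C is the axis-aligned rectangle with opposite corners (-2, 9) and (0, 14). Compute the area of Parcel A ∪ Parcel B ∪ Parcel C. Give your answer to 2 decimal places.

148.00

By inclusion–exclusion:
Individual areas: |Parcel A| = 130, |Parcel B| = 44, |Parcel C| = 10.
|Parcel A∩Parcel B|: x∈[6,9], y∈[1,12] → 3·11 = 33.
|Parcel A∩Parcel C|: x∈[-1,0], y∈[9,12] → 1·3 = 3.
|Parcel B∩Parcel C| = 0 (no overlap).
|Parcel A∩Parcel B∩Parcel C| = 0.
|Parcel A ∪ Parcel B ∪ Parcel C| = 184 − 36 + 0 = 148.00.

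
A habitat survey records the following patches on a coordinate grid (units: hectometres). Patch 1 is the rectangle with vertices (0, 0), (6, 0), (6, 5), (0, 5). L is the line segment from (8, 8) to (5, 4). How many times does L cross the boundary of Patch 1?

1

The segment meets the boundary at (5.75,5).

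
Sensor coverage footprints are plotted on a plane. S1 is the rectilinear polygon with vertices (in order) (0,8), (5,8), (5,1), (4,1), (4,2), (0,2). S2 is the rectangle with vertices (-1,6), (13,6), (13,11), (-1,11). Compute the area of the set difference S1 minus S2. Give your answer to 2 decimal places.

21.00

|S1| = 31, |S1∩S2| = 10.
|S1 ∖ S2| = |S1| − |S1∩S2| = 31 − 10 = 21.00.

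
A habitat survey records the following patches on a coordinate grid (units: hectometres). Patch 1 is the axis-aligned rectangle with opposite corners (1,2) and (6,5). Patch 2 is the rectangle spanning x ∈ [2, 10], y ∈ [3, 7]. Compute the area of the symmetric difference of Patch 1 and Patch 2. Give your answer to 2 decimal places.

|Patch 1∩Patch 2|: x∈[2,6], y∈[3,5] → 4·2 = 8.
|Patch 1 △ Patch 2| = |Patch 1| + |Patch 2| − 2·|Patch 1∩Patch 2| = 15 + 32 − 16 = 31.00.

31.00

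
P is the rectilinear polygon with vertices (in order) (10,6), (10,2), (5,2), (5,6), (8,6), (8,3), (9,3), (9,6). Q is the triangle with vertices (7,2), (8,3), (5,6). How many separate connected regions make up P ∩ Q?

P ∩ Q is a single connected region.

1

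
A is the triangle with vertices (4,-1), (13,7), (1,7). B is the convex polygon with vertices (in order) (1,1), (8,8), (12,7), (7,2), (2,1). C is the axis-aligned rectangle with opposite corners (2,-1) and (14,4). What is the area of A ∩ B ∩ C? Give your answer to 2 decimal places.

11.30

The intersection is the polygon with vertices (7,2), (3.163,1.233), (2.636,2.636), (4,4), (9,4).
By the shoelace formula its area is 11.30.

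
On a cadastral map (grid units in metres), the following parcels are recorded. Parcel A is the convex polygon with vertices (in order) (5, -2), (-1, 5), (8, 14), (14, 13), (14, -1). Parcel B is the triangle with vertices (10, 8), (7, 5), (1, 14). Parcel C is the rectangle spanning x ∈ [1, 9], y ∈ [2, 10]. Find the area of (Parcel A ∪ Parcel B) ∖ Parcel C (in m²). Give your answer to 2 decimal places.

116.56

|Parcel A ∪ Parcel B| = 175.9.
|(Parcel A ∪ Parcel B) ∩ Parcel C| = 59.3429.
|(Parcel A ∪ Parcel B) ∖ Parcel C| = 175.9 − 59.3429 = 116.56.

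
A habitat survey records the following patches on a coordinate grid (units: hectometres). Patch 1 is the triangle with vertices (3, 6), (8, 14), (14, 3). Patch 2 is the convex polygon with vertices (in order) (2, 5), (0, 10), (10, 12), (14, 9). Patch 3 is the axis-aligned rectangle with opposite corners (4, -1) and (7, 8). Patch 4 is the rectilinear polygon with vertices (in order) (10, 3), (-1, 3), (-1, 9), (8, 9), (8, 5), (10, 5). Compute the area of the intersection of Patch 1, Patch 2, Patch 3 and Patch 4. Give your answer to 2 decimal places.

5.45

The intersection is the polygon with vertices (4,5.727), (4,7.6), (4.25,8), (7,8), (7,6.667), (4.1,5.7).
By the shoelace formula its area is 5.45.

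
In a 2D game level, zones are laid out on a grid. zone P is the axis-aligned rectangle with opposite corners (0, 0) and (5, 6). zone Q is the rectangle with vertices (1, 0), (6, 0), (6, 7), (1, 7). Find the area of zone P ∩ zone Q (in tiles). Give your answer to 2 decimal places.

24.00

|zone P∩zone Q|: x∈[1,5], y∈[0,6] → 4·6 = 24.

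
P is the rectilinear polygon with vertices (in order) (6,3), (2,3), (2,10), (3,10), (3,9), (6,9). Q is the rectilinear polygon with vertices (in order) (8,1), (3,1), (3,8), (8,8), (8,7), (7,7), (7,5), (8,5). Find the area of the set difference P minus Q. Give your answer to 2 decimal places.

10.00

|P| = 25, |P∩Q| = 15.
|P ∖ Q| = |P| − |P∩Q| = 25 − 15 = 10.00.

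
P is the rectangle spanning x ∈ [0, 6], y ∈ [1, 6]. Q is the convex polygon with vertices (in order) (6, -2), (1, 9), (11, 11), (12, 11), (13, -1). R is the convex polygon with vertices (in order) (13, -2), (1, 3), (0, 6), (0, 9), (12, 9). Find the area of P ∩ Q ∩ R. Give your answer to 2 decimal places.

12.15

The intersection is the polygon with vertices (6,1), (5.8,1), (4.364,1.598), (2.364,6), (6,6).
By the shoelace formula its area is 12.15.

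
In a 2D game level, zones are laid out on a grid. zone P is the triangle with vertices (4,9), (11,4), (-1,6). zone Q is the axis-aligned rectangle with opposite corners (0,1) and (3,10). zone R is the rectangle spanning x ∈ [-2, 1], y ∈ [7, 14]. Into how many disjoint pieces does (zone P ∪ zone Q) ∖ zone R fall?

(zone P ∪ zone Q) ∖ zone R is a single connected region.

1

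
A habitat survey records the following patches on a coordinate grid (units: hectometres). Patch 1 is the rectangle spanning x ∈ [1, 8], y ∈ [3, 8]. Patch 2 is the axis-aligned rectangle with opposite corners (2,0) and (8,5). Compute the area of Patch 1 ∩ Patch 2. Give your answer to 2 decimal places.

12.00

|Patch 1∩Patch 2|: x∈[2,8], y∈[3,5] → 6·2 = 12.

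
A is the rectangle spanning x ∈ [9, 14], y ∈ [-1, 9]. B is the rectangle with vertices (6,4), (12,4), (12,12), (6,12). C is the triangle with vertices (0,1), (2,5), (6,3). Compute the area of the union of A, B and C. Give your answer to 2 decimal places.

By inclusion–exclusion:
Individual areas: |A| = 50, |B| = 48, |C| = 10.
|A∩B|: x∈[9,12], y∈[4,9] → 3·5 = 15.
|A∩C| = 0.
|B∩C| = 0.
|A∩B∩C| = 0.
|A ∪ B ∪ C| = 108 − 15 + 0 = 93.00.

93.00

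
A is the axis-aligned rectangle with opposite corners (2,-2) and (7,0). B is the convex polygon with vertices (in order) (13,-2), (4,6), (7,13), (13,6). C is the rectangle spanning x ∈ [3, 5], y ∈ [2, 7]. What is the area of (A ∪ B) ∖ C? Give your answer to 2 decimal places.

76.27

|A ∪ B| = 77.5.
|(A ∪ B) ∩ C| = 1.2302.
|(A ∪ B) ∖ C| = 77.5 − 1.2302 = 76.27.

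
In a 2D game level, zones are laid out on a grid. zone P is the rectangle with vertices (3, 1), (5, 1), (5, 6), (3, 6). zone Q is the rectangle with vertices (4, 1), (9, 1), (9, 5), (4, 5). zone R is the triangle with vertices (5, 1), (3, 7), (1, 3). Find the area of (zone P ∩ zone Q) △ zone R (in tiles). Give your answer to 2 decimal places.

11.50

|zone P ∩ zone Q| = 4.
|(zone P ∩ zone Q) ∩ zone R| = 1.25.
|(zone P ∩ zone Q) △ zone R| = 4 + 10 − 2.5 = 11.50.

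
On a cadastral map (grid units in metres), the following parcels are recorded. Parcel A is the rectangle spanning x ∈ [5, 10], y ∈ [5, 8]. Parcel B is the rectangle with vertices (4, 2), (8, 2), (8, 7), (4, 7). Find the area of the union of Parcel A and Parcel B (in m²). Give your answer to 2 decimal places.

By inclusion–exclusion:
Individual areas: |Parcel A| = 15, |Parcel B| = 20.
|Parcel A∩Parcel B|: x∈[5,8], y∈[5,7] → 3·2 = 6.
|Parcel A ∪ Parcel B| = 35 − 6 = 29.00.

29.00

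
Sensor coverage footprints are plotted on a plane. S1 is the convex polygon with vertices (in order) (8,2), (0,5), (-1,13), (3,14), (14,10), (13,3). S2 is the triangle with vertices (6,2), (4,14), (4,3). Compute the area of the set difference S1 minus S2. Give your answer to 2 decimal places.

|S1| = 130, |S1∩S2| = 9.7883.
|S1 ∖ S2| = |S1| − |S1∩S2| = 130 − 9.7883 = 120.21.

120.21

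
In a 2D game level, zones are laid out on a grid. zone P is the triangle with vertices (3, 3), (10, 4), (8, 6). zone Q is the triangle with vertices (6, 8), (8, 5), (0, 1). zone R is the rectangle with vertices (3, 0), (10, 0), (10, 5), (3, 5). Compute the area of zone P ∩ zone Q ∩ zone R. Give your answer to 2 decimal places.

2.57

The intersection is the polygon with vertices (6.333,5), (8,5), (4.4,3.2), (3,3).
By the shoelace formula its area is 2.57.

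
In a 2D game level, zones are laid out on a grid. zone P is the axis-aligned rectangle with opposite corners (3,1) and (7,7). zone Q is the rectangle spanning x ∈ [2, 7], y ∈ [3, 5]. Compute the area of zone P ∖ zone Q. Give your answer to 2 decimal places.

16.00

|zone P∩zone Q|: x∈[3,7], y∈[3,5] → 4·2 = 8.
|zone P| = 24.
|zone P ∖ zone Q| = |zone P| − |zone P∩zone Q| = 24 − 8 = 16.00.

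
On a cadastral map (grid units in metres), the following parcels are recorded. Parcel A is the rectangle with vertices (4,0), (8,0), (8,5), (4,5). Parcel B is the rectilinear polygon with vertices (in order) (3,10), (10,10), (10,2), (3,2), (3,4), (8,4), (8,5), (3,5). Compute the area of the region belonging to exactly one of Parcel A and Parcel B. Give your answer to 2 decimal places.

|Parcel A| = 20, |Parcel B| = 51, |Parcel A∩Parcel B| = 8.
|Parcel A △ Parcel B| = |Parcel A| + |Parcel B| − 2·|Parcel A∩Parcel B| = 20 + 51 − 16 = 55.00.

55.00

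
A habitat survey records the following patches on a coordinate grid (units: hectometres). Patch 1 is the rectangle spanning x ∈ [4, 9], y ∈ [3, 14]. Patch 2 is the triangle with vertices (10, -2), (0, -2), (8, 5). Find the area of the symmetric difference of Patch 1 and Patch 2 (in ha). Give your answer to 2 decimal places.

|Patch 1| = 55, |Patch 2| = 35, |Patch 1∩Patch 2| = 2.8571.
|Patch 1 △ Patch 2| = |Patch 1| + |Patch 2| − 2·|Patch 1∩Patch 2| = 55 + 35 − 5.7143 = 84.29.

84.29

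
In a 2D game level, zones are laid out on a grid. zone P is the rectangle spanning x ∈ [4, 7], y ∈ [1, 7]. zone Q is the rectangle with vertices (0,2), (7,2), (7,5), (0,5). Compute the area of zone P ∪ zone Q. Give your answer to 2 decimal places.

30.00

By inclusion–exclusion:
Individual areas: |zone P| = 18, |zone Q| = 21.
|zone P∩zone Q|: x∈[4,7], y∈[2,5] → 3·3 = 9.
|zone P ∪ zone Q| = 39 − 9 = 30.00.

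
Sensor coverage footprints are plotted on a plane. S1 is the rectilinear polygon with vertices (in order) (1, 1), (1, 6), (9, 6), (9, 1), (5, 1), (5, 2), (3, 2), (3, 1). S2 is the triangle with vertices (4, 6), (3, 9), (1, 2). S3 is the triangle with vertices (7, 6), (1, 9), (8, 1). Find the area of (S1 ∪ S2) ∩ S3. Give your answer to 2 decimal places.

The region (S1 ∪ S2) ∩ S3 is the polygon with vertices (2.75,8.125), (3.4,7.8), (4,6), (7,6), (8,1), (2.508,7.277).
By the shoelace formula its area is 9.95.

9.95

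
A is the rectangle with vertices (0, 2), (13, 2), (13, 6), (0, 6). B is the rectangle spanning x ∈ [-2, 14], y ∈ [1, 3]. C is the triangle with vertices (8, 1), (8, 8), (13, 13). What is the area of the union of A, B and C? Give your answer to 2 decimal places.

By inclusion–exclusion:
Individual areas: |A| = 52, |B| = 32, |C| = 17.5.
|A∩B|: x∈[0,13], y∈[2,3] → 13·1 = 13.
|A∩C| = 5.
|B∩C| = 0.8333.
|A∩B∩C| = 0.625.
|A ∪ B ∪ C| = 101.5 − 18.8333 + 0.625 = 83.29.

83.29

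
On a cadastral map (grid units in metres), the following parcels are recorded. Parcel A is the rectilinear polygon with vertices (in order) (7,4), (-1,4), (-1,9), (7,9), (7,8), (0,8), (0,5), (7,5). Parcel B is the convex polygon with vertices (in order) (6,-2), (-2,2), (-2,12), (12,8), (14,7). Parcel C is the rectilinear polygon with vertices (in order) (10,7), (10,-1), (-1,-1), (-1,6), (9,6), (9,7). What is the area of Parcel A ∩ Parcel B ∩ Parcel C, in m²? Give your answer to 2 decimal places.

9.00

The intersection is the polygon with vertices (-1,6), (0,6), (0,5), (7,5), (7,4), (-1,4).
By the shoelace formula its area is 9.00.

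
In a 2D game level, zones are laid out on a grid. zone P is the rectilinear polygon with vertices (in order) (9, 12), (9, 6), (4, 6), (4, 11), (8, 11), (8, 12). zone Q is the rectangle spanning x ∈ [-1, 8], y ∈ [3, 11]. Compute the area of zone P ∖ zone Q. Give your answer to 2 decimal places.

6.00

|zone P| = 26, |zone P∩zone Q| = 20.
|zone P ∖ zone Q| = |zone P| − |zone P∩zone Q| = 26 − 20 = 6.00.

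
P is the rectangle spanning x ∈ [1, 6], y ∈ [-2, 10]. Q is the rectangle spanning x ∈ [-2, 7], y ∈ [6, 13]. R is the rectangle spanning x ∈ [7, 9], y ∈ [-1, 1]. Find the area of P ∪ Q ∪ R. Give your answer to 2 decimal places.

By inclusion–exclusion:
Individual areas: |P| = 60, |Q| = 63, |R| = 4.
|P∩Q|: x∈[1,6], y∈[6,10] → 5·4 = 20.
|P∩R| = 0 (no overlap).
|Q∩R| = 0 (no overlap).
|P∩Q∩R| = 0.
|P ∪ Q ∪ R| = 127 − 20 + 0 = 107.00.

107.00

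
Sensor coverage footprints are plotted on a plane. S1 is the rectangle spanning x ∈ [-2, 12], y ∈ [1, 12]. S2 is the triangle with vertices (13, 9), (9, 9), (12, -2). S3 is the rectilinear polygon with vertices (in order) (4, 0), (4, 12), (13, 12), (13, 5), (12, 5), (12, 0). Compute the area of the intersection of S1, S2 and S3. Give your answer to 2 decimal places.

The intersection is the polygon with vertices (11.182,1), (9,9), (12,9), (12,5), (12,1).
By the shoelace formula its area is 15.27.

15.27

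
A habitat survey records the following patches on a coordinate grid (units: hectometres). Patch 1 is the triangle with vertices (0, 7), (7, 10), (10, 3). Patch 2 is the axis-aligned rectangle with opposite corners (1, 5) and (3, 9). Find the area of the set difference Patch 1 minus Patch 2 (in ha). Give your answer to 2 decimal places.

|Patch 1| = 29, |Patch 1∩Patch 2| = 3.3143.
|Patch 1 ∖ Patch 2| = |Patch 1| − |Patch 1∩Patch 2| = 29 − 3.3143 = 25.69.

25.69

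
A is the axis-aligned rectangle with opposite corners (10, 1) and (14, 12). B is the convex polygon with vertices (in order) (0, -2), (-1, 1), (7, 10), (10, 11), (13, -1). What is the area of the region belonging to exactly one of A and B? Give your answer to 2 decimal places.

129.50

|A| = 44, |B| = 110.5, |A∩B| = 12.5.
|A △ B| = |A| + |B| − 2·|A∩B| = 44 + 110.5 − 25 = 129.50.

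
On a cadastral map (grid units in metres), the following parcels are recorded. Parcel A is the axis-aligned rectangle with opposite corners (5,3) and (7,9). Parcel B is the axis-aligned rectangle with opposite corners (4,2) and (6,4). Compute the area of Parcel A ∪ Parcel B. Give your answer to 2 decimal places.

15.00

By inclusion–exclusion:
Individual areas: |Parcel A| = 12, |Parcel B| = 4.
|Parcel A∩Parcel B|: x∈[5,6], y∈[3,4] → 1·1 = 1.
|Parcel A ∪ Parcel B| = 16 − 1 = 15.00.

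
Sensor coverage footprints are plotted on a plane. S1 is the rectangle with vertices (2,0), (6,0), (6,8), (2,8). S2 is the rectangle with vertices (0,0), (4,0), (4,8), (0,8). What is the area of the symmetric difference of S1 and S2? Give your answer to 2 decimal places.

32.00

|S1∩S2|: x∈[2,4], y∈[0,8] → 2·8 = 16.
|S1 △ S2| = |S1| + |S2| − 2·|S1∩S2| = 32 + 32 − 32 = 32.00.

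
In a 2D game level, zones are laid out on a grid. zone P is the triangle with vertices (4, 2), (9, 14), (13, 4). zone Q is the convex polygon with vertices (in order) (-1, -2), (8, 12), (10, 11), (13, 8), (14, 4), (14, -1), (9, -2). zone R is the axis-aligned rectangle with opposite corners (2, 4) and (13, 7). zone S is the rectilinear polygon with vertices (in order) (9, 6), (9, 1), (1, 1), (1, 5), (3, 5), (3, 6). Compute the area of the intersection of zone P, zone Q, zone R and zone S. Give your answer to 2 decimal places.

The intersection is the polygon with vertices (4.833,4), (5.667,6), (9,6), (9,4).
By the shoelace formula its area is 7.50.

7.50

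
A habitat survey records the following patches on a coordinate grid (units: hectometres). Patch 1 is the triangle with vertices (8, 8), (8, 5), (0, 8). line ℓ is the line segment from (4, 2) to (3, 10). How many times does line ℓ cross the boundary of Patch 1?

The segment meets the boundary at (3.25,8), (3.41,6.721).

2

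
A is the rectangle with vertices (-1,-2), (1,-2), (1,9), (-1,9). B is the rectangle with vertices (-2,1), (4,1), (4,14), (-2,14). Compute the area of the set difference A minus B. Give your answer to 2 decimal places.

|A∩B|: x∈[-1,1], y∈[1,9] → 2·8 = 16.
|A| = 22.
|A ∖ B| = |A| − |A∩B| = 22 − 16 = 6.00.

6.00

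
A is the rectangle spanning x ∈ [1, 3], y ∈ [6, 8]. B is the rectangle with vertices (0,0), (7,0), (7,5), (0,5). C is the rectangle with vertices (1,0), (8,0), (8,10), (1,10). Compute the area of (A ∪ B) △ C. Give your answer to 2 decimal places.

41.00

|A ∪ B| = 39.
|(A ∪ B) ∩ C| = 34.
|(A ∪ B) △ C| = 39 + 70 − 68 = 41.00.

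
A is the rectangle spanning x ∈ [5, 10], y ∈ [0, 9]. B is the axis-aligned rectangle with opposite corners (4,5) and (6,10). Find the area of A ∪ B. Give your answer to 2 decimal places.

By inclusion–exclusion:
Individual areas: |A| = 45, |B| = 10.
|A∩B|: x∈[5,6], y∈[5,9] → 1·4 = 4.
|A ∪ B| = 55 − 4 = 51.00.

51.00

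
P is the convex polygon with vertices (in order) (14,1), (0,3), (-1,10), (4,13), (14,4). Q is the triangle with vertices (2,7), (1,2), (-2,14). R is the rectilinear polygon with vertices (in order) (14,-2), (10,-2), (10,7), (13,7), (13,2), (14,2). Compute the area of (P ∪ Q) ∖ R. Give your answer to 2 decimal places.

94.96

|P ∪ Q| = 110.3688.
|(P ∪ Q) ∩ R| = 15.4071.
|(P ∪ Q) ∖ R| = 110.3688 − 15.4071 = 94.96.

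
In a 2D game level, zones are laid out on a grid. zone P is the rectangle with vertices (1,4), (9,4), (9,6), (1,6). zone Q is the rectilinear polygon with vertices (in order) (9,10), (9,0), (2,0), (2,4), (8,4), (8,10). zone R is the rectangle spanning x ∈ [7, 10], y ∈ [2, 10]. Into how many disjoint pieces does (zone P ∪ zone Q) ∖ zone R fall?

1

(zone P ∪ zone Q) ∖ zone R is a single connected region.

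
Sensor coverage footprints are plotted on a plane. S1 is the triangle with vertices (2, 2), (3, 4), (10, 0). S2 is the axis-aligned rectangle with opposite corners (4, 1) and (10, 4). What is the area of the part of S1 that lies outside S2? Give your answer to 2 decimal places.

4.34

|S1| = 9, |S1∩S2| = 4.6607.
|S1 ∖ S2| = |S1| − |S1∩S2| = 9 − 4.6607 = 4.34.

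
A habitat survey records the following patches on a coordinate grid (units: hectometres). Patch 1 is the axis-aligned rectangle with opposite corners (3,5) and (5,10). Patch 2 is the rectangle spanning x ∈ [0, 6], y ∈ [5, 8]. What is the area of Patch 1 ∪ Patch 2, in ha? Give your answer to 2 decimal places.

22.00

By inclusion–exclusion:
Individual areas: |Patch 1| = 10, |Patch 2| = 18.
|Patch 1∩Patch 2|: x∈[3,5], y∈[5,8] → 2·3 = 6.
|Patch 1 ∪ Patch 2| = 28 − 6 = 22.00.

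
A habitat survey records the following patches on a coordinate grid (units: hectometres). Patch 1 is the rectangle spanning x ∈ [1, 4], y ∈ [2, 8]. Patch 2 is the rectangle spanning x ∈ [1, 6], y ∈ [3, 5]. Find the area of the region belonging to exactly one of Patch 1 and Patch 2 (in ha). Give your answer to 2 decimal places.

|Patch 1∩Patch 2|: x∈[1,4], y∈[3,5] → 3·2 = 6.
|Patch 1 △ Patch 2| = |Patch 1| + |Patch 2| − 2·|Patch 1∩Patch 2| = 18 + 10 − 12 = 16.00.

16.00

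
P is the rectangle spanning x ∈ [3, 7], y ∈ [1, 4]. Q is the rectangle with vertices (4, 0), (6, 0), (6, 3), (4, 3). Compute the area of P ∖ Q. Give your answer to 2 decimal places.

|P∩Q|: x∈[4,6], y∈[1,3] → 2·2 = 4.
|P| = 12.
|P ∖ Q| = |P| − |P∩Q| = 12 − 4 = 8.00.

8.00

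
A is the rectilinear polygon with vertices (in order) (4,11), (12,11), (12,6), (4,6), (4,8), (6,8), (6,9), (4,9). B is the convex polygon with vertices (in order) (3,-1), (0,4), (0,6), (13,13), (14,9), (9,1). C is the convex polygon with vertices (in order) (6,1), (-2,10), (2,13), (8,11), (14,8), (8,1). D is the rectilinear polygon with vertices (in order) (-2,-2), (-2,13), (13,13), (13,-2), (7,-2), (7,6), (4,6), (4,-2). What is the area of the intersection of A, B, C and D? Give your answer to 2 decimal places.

27.36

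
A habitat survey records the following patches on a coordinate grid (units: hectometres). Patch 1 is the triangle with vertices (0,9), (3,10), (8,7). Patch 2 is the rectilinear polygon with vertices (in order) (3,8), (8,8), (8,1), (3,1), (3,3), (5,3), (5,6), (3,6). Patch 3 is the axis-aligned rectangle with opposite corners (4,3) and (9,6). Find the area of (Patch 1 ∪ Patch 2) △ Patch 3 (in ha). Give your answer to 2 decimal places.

|Patch 1 ∪ Patch 2| = 34.8333.
|(Patch 1 ∪ Patch 2) ∩ Patch 3| = 9.
|(Patch 1 ∪ Patch 2) △ Patch 3| = 34.8333 + 15 − 18 = 31.83.

31.83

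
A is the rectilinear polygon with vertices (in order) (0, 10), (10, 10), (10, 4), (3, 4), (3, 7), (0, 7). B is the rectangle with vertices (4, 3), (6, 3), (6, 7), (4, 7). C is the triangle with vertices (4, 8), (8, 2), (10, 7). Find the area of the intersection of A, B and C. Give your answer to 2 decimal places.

1.33

The intersection is the polygon with vertices (6,7), (6,5), (4.667,7).
By the shoelace formula its area is 1.33.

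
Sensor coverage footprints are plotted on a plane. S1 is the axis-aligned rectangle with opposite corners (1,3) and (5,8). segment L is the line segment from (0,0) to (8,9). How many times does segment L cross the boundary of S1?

2

The segment meets the boundary at (5,5.625), (2.667,3).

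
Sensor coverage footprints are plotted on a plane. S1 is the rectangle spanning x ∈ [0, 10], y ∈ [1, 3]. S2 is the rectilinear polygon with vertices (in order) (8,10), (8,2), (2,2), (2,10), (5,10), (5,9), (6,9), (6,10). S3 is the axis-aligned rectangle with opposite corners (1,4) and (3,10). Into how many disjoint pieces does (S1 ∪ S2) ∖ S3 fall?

1

(S1 ∪ S2) ∖ S3 is a single connected region.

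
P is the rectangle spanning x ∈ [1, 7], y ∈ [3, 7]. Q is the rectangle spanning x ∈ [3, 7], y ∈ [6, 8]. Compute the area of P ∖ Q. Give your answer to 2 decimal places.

20.00

|P∩Q|: x∈[3,7], y∈[6,7] → 4·1 = 4.
|P| = 24.
|P ∖ Q| = |P| − |P∩Q| = 24 − 4 = 20.00.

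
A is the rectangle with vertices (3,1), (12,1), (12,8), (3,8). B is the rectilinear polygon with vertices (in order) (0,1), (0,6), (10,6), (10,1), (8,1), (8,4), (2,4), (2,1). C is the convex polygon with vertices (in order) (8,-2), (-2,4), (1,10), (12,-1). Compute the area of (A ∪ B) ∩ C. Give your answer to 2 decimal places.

|A ∪ B| = 75.
|(A ∪ B) ∩ C| = 34.10.

34.10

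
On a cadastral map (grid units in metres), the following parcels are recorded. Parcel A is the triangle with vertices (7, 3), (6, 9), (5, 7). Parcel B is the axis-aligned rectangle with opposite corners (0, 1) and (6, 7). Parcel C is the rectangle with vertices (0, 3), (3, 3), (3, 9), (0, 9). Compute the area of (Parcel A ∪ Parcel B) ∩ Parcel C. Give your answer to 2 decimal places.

The region (Parcel A ∪ Parcel B) ∩ Parcel C is the polygon with vertices (0,7), (3,7), (3,3), (0,3).
By the shoelace formula its area is 12.00.

12.00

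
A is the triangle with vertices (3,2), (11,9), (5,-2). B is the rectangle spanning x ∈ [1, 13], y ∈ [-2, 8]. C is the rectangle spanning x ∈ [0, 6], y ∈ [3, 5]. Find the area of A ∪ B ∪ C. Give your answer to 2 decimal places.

122.30

By inclusion–exclusion:
Individual areas: |A| = 23, |B| = 120, |C| = 12.
|A∩B| = 22.7013.
|A∩C| = 1.5089.
|B∩C|: x∈[1,6], y∈[3,5] → 5·2 = 10.
|A∩B∩C| = 1.5089.
|A ∪ B ∪ C| = 155 − 34.2102 + 1.5089 = 122.30.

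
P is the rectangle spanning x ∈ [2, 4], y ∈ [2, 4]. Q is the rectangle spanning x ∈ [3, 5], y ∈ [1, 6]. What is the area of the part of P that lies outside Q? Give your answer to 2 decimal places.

2.00

|P∩Q|: x∈[3,4], y∈[2,4] → 1·2 = 2.
|P| = 4.
|P ∖ Q| = |P| − |P∩Q| = 4 − 2 = 2.00.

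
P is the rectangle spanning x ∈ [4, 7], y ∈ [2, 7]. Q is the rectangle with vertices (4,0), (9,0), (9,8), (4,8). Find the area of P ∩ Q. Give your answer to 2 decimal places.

|P∩Q|: x∈[4,7], y∈[2,7] → 3·5 = 15.

15.00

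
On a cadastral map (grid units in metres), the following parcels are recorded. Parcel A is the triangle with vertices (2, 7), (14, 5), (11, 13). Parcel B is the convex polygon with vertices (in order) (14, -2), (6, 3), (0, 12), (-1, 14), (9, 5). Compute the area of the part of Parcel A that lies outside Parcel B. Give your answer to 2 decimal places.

|Parcel A| = 45, |Parcel A∩Parcel B| = 6.1288.
|Parcel A ∖ Parcel B| = |Parcel A| − |Parcel A∩Parcel B| = 45 − 6.1288 = 38.87.

38.87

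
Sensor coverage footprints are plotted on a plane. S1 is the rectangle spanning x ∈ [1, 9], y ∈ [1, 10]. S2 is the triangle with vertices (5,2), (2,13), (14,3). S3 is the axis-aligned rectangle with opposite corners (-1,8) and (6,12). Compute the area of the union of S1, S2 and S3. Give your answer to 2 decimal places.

By inclusion–exclusion:
Individual areas: |S1| = 72, |S2| = 51, |S3| = 28.
|S1∩S2| = 35.0217.
|S1∩S3|: x∈[1,6], y∈[8,10] → 5·2 = 10.
|S2∩S3| = 9.4606.
|S1∩S2∩S3| = 5.7515.
|S1 ∪ S2 ∪ S3| = 151 − 54.4823 + 5.7515 = 102.27.

102.27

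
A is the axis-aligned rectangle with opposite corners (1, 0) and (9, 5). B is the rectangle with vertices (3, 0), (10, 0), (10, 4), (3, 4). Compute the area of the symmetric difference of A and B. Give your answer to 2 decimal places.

|A∩B|: x∈[3,9], y∈[0,4] → 6·4 = 24.
|A △ B| = |A| + |B| − 2·|A∩B| = 40 + 28 − 48 = 20.00.

20.00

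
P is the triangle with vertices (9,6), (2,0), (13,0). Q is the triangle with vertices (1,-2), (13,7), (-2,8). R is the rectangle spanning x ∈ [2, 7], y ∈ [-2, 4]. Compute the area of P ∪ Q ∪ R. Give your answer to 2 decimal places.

By inclusion–exclusion:
Individual areas: |P| = 33, |Q| = 73.5, |R| = 30.
|P∩Q| = 11.2222.
|P∩R| = 10.6667.
|Q∩R| = 16.875.
|P∩Q∩R| = 6.5.
|P ∪ Q ∪ R| = 136.5 − 38.7639 + 6.5 = 104.24.

104.24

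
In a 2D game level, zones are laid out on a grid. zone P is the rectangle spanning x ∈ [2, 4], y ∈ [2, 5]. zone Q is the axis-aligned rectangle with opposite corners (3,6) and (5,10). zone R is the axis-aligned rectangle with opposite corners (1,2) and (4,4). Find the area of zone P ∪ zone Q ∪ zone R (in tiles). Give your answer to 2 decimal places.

16.00

By inclusion–exclusion:
Individual areas: |zone P| = 6, |zone Q| = 8, |zone R| = 6.
|zone P∩zone Q| = 0 (no overlap).
|zone P∩zone R|: x∈[2,4], y∈[2,4] → 2·2 = 4.
|zone Q∩zone R| = 0 (no overlap).
|zone P∩zone Q∩zone R| = 0.
|zone P ∪ zone Q ∪ zone R| = 20 − 4 + 0 = 16.00.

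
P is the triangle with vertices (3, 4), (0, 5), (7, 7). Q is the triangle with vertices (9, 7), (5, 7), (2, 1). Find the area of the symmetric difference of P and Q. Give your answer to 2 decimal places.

|P| = 6.5, |Q| = 12, |P∩Q| = 1.7333.
|P △ Q| = |P| + |Q| − 2·|P∩Q| = 6.5 + 12 − 3.4667 = 15.03.

15.03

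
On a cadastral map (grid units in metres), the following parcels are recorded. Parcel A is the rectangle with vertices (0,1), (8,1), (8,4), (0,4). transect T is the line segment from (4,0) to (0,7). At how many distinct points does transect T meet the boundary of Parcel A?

The segment meets the boundary at (1.714,4), (3.429,1).

2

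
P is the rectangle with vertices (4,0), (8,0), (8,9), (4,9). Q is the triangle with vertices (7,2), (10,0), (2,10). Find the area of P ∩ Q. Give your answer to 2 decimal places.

5.13

The intersection is the polygon with vertices (8,1.333), (7,2), (4,6.8), (4,7.5), (8,2.5).
By the shoelace formula its area is 5.13.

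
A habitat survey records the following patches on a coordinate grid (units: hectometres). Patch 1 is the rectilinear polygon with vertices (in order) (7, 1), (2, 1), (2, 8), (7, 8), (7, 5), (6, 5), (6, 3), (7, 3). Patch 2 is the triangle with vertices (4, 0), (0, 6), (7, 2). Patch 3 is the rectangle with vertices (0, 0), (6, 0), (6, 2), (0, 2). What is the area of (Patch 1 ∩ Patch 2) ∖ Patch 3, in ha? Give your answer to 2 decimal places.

7.14

|Patch 1 ∩ Patch 2| = 10.0595.
|(Patch 1 ∩ Patch 2) ∩ Patch 3| = 2.9167.
|(Patch 1 ∩ Patch 2) ∖ Patch 3| = 10.0595 − 2.9167 = 7.14.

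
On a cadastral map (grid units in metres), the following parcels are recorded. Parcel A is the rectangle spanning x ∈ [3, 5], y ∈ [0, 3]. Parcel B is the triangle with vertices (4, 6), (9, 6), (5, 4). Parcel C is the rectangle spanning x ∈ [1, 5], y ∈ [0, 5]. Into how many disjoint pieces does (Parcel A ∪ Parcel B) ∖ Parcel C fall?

1

(Parcel A ∪ Parcel B) ∖ Parcel C is a single connected region.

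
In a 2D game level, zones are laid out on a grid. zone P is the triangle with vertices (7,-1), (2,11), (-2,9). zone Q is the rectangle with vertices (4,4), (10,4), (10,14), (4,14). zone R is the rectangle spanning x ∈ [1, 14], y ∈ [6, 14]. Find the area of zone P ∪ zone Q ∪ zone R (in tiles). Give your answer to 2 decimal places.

By inclusion–exclusion:
Individual areas: |zone P| = 29, |zone Q| = 60, |zone R| = 104.
|zone P∩zone Q| = 1.0083.
|zone P∩zone R| = 9.9583.
|zone Q∩zone R|: x∈[4,10], y∈[6,14] → 6·8 = 48.
|zone P∩zone Q∩zone R| = 0.0083.
|zone P ∪ zone Q ∪ zone R| = 193 − 58.9667 + 0.0083 = 134.04.

134.04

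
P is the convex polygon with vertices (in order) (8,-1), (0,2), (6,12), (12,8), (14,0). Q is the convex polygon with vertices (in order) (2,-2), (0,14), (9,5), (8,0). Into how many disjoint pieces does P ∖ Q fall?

2

P ∖ Q splits into 2 disjoint pieces (area 57.7059, area 1.9943).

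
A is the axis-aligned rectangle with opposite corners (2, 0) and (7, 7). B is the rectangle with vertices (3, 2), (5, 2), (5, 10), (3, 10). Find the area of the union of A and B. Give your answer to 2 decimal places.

By inclusion–exclusion:
Individual areas: |A| = 35, |B| = 16.
|A∩B|: x∈[3,5], y∈[2,7] → 2·5 = 10.
|A ∪ B| = 51 − 10 = 41.00.

41.00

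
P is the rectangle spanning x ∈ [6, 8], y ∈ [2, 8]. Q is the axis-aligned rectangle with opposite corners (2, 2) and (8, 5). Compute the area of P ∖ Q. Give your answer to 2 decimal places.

|P∩Q|: x∈[6,8], y∈[2,5] → 2·3 = 6.
|P| = 12.
|P ∖ Q| = |P| − |P∩Q| = 12 − 6 = 6.00.

6.00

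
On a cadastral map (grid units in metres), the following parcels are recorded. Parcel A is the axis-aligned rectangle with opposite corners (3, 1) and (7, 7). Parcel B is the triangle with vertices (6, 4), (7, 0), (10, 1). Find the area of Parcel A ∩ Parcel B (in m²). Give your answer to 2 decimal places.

The intersection is the polygon with vertices (7,1), (6.75,1), (6,4), (7,3.25).
By the shoelace formula its area is 1.50.

1.50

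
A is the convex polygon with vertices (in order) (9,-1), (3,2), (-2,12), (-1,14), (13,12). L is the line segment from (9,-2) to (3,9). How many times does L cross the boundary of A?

1

The segment meets the boundary at (8.25,-0.625).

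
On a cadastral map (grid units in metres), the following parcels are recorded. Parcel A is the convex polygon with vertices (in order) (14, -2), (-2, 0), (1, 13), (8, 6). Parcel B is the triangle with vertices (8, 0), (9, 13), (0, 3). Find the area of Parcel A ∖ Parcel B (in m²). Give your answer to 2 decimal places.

|Parcel A| = 114, |Parcel A∩Parcel B| = 40.5979.
|Parcel A ∖ Parcel B| = |Parcel A| − |Parcel A∩Parcel B| = 114 − 40.5979 = 73.40.

73.40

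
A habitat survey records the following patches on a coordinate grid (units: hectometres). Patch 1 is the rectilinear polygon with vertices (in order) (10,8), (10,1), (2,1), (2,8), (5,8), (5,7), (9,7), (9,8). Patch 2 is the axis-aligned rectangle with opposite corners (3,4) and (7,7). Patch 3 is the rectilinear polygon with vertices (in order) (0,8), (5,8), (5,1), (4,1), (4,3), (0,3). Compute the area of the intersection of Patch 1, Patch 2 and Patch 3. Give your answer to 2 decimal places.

The intersection is the polygon with vertices (3,4), (3,7), (5,7), (5,4).
By the shoelace formula its area is 6.00.

6.00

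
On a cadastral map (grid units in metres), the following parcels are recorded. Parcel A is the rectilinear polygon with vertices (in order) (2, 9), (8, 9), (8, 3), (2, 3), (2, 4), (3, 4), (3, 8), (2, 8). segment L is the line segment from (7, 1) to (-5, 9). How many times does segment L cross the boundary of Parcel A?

2

The segment meets the boundary at (2.5,4), (4,3).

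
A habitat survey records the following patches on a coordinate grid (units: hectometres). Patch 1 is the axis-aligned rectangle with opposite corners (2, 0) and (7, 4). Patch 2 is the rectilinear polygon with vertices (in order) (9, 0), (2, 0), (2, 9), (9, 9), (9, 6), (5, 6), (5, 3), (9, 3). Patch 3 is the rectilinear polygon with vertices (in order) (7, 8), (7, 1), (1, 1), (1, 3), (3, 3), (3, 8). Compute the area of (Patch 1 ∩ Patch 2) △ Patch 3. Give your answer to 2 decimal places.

26.00

|Patch 1 ∩ Patch 2| = 18.
|(Patch 1 ∩ Patch 2) ∩ Patch 3| = 12.
|(Patch 1 ∩ Patch 2) △ Patch 3| = 18 + 32 − 24 = 26.00.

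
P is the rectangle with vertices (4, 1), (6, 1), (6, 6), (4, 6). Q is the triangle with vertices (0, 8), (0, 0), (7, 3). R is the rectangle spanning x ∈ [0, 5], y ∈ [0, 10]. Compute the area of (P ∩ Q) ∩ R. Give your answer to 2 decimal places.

The region (P ∩ Q) ∩ R is the polygon with vertices (4,1.714), (4,5.143), (5,4.429), (5,2.143).
By the shoelace formula its area is 2.86.

2.86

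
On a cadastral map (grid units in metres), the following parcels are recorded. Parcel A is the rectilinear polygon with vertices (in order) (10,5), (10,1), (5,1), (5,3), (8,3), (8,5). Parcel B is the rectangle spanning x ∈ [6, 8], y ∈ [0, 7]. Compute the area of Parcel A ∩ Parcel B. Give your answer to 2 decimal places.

4.00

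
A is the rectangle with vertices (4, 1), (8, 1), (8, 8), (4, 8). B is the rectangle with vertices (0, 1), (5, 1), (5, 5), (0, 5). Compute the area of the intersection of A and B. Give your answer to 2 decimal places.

4.00

|A∩B|: x∈[4,5], y∈[1,5] → 1·4 = 4.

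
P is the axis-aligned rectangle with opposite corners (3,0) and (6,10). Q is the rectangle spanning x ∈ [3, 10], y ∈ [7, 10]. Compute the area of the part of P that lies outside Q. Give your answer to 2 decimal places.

21.00

|P∩Q|: x∈[3,6], y∈[7,10] → 3·3 = 9.
|P| = 30.
|P ∖ Q| = |P| − |P∩Q| = 30 − 9 = 21.00.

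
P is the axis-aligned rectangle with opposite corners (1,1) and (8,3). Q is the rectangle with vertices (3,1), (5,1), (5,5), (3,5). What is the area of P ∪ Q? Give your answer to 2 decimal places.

By inclusion–exclusion:
Individual areas: |P| = 14, |Q| = 8.
|P∩Q|: x∈[3,5], y∈[1,3] → 2·2 = 4.
|P ∪ Q| = 22 − 4 = 18.00.

18.00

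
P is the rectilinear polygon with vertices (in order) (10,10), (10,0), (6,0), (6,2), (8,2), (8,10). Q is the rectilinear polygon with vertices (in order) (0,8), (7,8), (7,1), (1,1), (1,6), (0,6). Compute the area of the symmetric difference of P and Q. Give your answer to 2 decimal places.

|P| = 24, |Q| = 44, |P∩Q| = 1.
|P △ Q| = |P| + |Q| − 2·|P∩Q| = 24 + 44 − 2 = 66.00.

66.00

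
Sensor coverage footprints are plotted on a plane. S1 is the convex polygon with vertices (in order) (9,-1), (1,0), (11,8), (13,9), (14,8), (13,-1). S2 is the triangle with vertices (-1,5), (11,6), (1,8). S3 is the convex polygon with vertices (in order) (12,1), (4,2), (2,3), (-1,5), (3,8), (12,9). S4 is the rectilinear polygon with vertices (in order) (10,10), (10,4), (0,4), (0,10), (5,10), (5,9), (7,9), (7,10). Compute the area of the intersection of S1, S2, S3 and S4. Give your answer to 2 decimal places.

0.65

The intersection is the polygon with vertices (8.209,5.767), (9,6.4), (10,6.2), (10,5.917).
By the shoelace formula its area is 0.65.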